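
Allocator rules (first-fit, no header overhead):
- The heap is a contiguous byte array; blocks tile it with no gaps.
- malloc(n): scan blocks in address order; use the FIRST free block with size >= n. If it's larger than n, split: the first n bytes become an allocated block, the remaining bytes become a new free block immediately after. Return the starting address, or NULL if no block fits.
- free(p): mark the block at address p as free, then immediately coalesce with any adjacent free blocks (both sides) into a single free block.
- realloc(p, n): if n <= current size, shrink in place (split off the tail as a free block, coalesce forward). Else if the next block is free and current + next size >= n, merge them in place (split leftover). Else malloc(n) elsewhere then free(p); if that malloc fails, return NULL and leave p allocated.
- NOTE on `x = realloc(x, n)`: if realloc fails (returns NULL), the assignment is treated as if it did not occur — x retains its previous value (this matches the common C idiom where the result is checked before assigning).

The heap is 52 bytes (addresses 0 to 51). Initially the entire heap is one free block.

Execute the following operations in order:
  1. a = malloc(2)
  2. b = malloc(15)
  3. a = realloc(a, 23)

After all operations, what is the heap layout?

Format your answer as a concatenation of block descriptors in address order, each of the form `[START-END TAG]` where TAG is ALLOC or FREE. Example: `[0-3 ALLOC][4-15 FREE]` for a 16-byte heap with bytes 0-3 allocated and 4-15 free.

Answer: [0-1 FREE][2-16 ALLOC][17-39 ALLOC][40-51 FREE]

Derivation:
Op 1: a = malloc(2) -> a = 0; heap: [0-1 ALLOC][2-51 FREE]
Op 2: b = malloc(15) -> b = 2; heap: [0-1 ALLOC][2-16 ALLOC][17-51 FREE]
Op 3: a = realloc(a, 23) -> a = 17; heap: [0-1 FREE][2-16 ALLOC][17-39 ALLOC][40-51 FREE]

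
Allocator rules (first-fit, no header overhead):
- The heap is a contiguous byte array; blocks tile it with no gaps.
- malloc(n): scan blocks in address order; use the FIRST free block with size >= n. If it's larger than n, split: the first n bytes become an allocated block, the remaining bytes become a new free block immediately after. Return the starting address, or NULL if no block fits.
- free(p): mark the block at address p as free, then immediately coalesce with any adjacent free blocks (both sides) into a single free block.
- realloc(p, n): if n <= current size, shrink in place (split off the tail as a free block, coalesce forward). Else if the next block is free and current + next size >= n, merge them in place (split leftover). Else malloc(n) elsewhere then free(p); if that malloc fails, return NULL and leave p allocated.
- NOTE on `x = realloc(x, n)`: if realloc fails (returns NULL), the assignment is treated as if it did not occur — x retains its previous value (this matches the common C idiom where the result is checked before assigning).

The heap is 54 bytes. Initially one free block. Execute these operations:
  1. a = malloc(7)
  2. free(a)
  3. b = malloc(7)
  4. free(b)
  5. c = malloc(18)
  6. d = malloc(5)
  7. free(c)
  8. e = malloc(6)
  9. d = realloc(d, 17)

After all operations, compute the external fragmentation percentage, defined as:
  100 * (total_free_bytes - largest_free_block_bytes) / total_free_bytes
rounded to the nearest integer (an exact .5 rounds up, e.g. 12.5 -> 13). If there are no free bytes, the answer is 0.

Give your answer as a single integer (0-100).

Answer: 39

Derivation:
Op 1: a = malloc(7) -> a = 0; heap: [0-6 ALLOC][7-53 FREE]
Op 2: free(a) -> (freed a); heap: [0-53 FREE]
Op 3: b = malloc(7) -> b = 0; heap: [0-6 ALLOC][7-53 FREE]
Op 4: free(b) -> (freed b); heap: [0-53 FREE]
Op 5: c = malloc(18) -> c = 0; heap: [0-17 ALLOC][18-53 FREE]
Op 6: d = malloc(5) -> d = 18; heap: [0-17 ALLOC][18-22 ALLOC][23-53 FREE]
Op 7: free(c) -> (freed c); heap: [0-17 FREE][18-22 ALLOC][23-53 FREE]
Op 8: e = malloc(6) -> e = 0; heap: [0-5 ALLOC][6-17 FREE][18-22 ALLOC][23-53 FREE]
Op 9: d = realloc(d, 17) -> d = 18; heap: [0-5 ALLOC][6-17 FREE][18-34 ALLOC][35-53 FREE]
Free blocks: [12 19] total_free=31 largest=19 -> 100*(31-19)/31 = 1200/31 ≈ 38.710 -> rounds to 39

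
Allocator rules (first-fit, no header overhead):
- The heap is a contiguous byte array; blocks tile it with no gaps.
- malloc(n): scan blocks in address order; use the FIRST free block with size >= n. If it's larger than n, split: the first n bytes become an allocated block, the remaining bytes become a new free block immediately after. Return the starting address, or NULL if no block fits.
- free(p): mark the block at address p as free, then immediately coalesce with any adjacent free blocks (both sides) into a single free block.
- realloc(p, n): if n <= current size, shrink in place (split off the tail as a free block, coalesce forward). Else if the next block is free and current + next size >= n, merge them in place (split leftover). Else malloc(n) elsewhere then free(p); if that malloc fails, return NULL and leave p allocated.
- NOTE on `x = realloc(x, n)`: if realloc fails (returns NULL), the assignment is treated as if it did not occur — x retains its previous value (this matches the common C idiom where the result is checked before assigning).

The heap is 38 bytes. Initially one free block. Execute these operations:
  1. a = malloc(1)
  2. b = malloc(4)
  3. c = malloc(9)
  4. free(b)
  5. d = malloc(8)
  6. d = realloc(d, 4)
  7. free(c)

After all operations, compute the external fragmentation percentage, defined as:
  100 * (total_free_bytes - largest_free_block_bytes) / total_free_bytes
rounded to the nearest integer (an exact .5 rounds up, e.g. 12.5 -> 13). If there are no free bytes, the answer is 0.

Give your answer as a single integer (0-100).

Op 1: a = malloc(1) -> a = 0; heap: [0-0 ALLOC][1-37 FREE]
Op 2: b = malloc(4) -> b = 1; heap: [0-0 ALLOC][1-4 ALLOC][5-37 FREE]
Op 3: c = malloc(9) -> c = 5; heap: [0-0 ALLOC][1-4 ALLOC][5-13 ALLOC][14-37 FREE]
Op 4: free(b) -> (freed b); heap: [0-0 ALLOC][1-4 FREE][5-13 ALLOC][14-37 FREE]
Op 5: d = malloc(8) -> d = 14; heap: [0-0 ALLOC][1-4 FREE][5-13 ALLOC][14-21 ALLOC][22-37 FREE]
Op 6: d = realloc(d, 4) -> d = 14; heap: [0-0 ALLOC][1-4 FREE][5-13 ALLOC][14-17 ALLOC][18-37 FREE]
Op 7: free(c) -> (freed c); heap: [0-0 ALLOC][1-13 FREE][14-17 ALLOC][18-37 FREE]
Free blocks: [13 20] total_free=33 largest=20 -> 100*(33-20)/33 = 1300/33 ≈ 39.394 -> rounds to 39

Answer: 39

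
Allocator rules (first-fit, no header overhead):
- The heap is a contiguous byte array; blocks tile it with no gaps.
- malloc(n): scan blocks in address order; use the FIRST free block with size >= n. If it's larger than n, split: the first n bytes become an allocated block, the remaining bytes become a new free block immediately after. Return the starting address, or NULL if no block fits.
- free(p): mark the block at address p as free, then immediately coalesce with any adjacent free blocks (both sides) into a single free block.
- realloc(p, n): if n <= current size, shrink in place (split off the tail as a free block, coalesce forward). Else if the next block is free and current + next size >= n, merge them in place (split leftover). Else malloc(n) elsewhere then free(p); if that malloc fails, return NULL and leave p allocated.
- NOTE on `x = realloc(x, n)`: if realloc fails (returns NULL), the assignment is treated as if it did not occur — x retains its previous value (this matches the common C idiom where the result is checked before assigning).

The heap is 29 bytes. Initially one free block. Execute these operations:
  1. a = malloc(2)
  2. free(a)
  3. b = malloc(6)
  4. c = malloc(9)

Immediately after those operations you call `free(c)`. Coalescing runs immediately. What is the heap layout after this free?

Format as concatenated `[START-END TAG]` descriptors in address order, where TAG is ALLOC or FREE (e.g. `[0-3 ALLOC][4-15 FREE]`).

Op 1: a = malloc(2) -> a = 0; heap: [0-1 ALLOC][2-28 FREE]
Op 2: free(a) -> (freed a); heap: [0-28 FREE]
Op 3: b = malloc(6) -> b = 0; heap: [0-5 ALLOC][6-28 FREE]
Op 4: c = malloc(9) -> c = 6; heap: [0-5 ALLOC][6-14 ALLOC][15-28 FREE]
free(c): c = 6 -> block [6-14 ALLOC]; mark free, coalesce with adjacent free neighbors -> [0-5 ALLOC][6-28 FREE]

Answer: [0-5 ALLOC][6-28 FREE]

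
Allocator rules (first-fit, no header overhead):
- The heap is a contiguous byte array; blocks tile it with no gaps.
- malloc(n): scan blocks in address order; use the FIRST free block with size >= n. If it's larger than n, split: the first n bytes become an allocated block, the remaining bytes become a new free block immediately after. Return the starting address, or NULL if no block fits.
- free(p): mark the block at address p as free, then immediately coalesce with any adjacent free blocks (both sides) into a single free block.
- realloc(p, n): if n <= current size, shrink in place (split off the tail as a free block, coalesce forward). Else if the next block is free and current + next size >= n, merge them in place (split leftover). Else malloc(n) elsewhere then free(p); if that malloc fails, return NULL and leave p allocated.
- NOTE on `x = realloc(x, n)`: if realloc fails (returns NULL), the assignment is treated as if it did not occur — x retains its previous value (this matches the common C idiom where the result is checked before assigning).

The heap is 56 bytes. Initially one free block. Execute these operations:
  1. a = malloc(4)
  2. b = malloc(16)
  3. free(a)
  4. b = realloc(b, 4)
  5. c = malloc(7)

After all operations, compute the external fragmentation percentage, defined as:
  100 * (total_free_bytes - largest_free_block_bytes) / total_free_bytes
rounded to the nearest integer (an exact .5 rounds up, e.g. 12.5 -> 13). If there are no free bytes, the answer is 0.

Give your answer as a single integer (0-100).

Answer: 9

Derivation:
Op 1: a = malloc(4) -> a = 0; heap: [0-3 ALLOC][4-55 FREE]
Op 2: b = malloc(16) -> b = 4; heap: [0-3 ALLOC][4-19 ALLOC][20-55 FREE]
Op 3: free(a) -> (freed a); heap: [0-3 FREE][4-19 ALLOC][20-55 FREE]
Op 4: b = realloc(b, 4) -> b = 4; heap: [0-3 FREE][4-7 ALLOC][8-55 FREE]
Op 5: c = malloc(7) -> c = 8; heap: [0-3 FREE][4-7 ALLOC][8-14 ALLOC][15-55 FREE]
Free blocks: [4 41] total_free=45 largest=41 -> 100*(45-41)/45 = 400/45 ≈ 8.889 -> rounds to 9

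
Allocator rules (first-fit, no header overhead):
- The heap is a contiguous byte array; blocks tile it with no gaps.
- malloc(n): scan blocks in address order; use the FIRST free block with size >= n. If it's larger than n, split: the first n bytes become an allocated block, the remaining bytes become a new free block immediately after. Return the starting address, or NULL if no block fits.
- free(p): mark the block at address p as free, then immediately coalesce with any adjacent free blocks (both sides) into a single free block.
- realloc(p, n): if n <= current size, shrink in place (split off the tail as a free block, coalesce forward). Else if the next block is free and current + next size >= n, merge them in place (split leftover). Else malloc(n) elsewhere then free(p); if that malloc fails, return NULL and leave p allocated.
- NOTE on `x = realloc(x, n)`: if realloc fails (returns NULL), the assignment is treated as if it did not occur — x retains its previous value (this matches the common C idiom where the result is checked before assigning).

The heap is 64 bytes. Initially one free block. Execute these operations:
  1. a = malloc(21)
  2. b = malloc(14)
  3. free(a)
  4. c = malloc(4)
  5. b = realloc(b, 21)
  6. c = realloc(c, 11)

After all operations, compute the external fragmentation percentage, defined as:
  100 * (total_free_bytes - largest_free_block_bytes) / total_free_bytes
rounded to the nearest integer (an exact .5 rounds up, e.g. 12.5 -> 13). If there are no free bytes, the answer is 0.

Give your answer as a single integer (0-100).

Answer: 31

Derivation:
Op 1: a = malloc(21) -> a = 0; heap: [0-20 ALLOC][21-63 FREE]
Op 2: b = malloc(14) -> b = 21; heap: [0-20 ALLOC][21-34 ALLOC][35-63 FREE]
Op 3: free(a) -> (freed a); heap: [0-20 FREE][21-34 ALLOC][35-63 FREE]
Op 4: c = malloc(4) -> c = 0; heap: [0-3 ALLOC][4-20 FREE][21-34 ALLOC][35-63 FREE]
Op 5: b = realloc(b, 21) -> b = 21; heap: [0-3 ALLOC][4-20 FREE][21-41 ALLOC][42-63 FREE]
Op 6: c = realloc(c, 11) -> c = 0; heap: [0-10 ALLOC][11-20 FREE][21-41 ALLOC][42-63 FREE]
Free blocks: [10 22] total_free=32 largest=22 -> 100*(32-22)/32 = 1000/32 = 31.25 -> rounds to 31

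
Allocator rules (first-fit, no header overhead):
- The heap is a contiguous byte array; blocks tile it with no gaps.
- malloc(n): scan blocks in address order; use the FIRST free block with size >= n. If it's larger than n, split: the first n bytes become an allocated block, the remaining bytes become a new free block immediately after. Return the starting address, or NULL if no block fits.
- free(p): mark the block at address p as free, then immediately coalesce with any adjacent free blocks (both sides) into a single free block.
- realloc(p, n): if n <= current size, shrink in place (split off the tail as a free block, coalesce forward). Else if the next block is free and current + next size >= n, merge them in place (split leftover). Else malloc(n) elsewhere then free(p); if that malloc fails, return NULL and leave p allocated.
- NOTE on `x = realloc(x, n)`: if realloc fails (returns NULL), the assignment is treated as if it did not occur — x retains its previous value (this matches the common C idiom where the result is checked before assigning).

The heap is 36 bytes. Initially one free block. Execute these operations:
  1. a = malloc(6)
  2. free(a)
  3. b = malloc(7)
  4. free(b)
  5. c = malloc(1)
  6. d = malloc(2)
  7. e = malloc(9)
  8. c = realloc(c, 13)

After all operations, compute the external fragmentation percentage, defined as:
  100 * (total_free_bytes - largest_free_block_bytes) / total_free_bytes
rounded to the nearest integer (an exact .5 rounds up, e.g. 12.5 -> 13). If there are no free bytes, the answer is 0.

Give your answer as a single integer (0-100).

Op 1: a = malloc(6) -> a = 0; heap: [0-5 ALLOC][6-35 FREE]
Op 2: free(a) -> (freed a); heap: [0-35 FREE]
Op 3: b = malloc(7) -> b = 0; heap: [0-6 ALLOC][7-35 FREE]
Op 4: free(b) -> (freed b); heap: [0-35 FREE]
Op 5: c = malloc(1) -> c = 0; heap: [0-0 ALLOC][1-35 FREE]
Op 6: d = malloc(2) -> d = 1; heap: [0-0 ALLOC][1-2 ALLOC][3-35 FREE]
Op 7: e = malloc(9) -> e = 3; heap: [0-0 ALLOC][1-2 ALLOC][3-11 ALLOC][12-35 FREE]
Op 8: c = realloc(c, 13) -> c = 12; heap: [0-0 FREE][1-2 ALLOC][3-11 ALLOC][12-24 ALLOC][25-35 FREE]
Free blocks: [1 11] total_free=12 largest=11 -> 100*(12-11)/12 = 100/12 ≈ 8.333 -> rounds to 8

Answer: 8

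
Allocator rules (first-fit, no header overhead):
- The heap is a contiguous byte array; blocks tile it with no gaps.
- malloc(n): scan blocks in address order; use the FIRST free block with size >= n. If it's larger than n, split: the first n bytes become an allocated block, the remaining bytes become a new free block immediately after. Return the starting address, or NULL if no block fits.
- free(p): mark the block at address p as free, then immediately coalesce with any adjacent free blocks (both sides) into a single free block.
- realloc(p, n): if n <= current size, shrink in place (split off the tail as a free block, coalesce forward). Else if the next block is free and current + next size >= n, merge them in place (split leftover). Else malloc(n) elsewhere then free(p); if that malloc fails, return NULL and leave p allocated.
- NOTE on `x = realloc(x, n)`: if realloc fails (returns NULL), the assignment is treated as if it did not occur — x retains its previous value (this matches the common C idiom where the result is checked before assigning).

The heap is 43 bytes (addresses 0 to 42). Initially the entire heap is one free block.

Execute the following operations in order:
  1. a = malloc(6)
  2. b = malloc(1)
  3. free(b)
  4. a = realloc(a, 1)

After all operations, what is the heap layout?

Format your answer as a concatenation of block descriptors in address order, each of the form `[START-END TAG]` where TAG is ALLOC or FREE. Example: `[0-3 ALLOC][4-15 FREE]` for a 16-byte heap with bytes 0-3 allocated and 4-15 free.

Op 1: a = malloc(6) -> a = 0; heap: [0-5 ALLOC][6-42 FREE]
Op 2: b = malloc(1) -> b = 6; heap: [0-5 ALLOC][6-6 ALLOC][7-42 FREE]
Op 3: free(b) -> (freed b); heap: [0-5 ALLOC][6-42 FREE]
Op 4: a = realloc(a, 1) -> a = 0; heap: [0-0 ALLOC][1-42 FREE]

Answer: [0-0 ALLOC][1-42 FREE]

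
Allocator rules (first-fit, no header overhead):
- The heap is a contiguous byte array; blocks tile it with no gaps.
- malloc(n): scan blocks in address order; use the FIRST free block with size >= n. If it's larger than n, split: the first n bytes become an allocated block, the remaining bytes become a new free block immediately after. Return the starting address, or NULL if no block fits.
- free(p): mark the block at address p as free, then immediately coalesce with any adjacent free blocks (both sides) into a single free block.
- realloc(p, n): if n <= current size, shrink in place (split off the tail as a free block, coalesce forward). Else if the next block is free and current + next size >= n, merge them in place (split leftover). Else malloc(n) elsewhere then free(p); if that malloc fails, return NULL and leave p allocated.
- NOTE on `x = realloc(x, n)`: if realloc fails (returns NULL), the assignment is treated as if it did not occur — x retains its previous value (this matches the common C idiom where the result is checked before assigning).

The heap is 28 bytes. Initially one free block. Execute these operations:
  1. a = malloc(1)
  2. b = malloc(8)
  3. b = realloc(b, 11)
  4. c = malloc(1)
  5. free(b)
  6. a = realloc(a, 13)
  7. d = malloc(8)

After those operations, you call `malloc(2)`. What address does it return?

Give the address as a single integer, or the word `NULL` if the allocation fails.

Op 1: a = malloc(1) -> a = 0; heap: [0-0 ALLOC][1-27 FREE]
Op 2: b = malloc(8) -> b = 1; heap: [0-0 ALLOC][1-8 ALLOC][9-27 FREE]
Op 3: b = realloc(b, 11) -> b = 1; heap: [0-0 ALLOC][1-11 ALLOC][12-27 FREE]
Op 4: c = malloc(1) -> c = 12; heap: [0-0 ALLOC][1-11 ALLOC][12-12 ALLOC][13-27 FREE]
Op 5: free(b) -> (freed b); heap: [0-0 ALLOC][1-11 FREE][12-12 ALLOC][13-27 FREE]
Op 6: a = realloc(a, 13) -> a = 13; heap: [0-11 FREE][12-12 ALLOC][13-25 ALLOC][26-27 FREE]
Op 7: d = malloc(8) -> d = 0; heap: [0-7 ALLOC][8-11 FREE][12-12 ALLOC][13-25 ALLOC][26-27 FREE]
malloc(2): first-fit scan over [0-7 ALLOC][8-11 FREE][12-12 ALLOC][13-25 ALLOC][26-27 FREE] -> 8

Answer: 8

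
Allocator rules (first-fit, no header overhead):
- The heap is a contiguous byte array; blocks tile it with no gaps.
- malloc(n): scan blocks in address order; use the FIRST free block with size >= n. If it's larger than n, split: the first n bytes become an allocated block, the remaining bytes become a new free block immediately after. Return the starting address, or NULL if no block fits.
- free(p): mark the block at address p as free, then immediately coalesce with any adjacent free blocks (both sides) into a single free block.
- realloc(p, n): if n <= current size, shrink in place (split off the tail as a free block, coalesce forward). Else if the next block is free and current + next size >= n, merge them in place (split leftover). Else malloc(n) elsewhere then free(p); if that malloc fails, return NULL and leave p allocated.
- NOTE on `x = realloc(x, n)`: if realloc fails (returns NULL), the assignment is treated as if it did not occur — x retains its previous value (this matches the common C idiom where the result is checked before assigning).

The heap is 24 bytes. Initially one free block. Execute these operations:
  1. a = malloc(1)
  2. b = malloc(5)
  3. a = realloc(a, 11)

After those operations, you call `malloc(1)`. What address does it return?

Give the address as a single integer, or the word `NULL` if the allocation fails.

Answer: 0

Derivation:
Op 1: a = malloc(1) -> a = 0; heap: [0-0 ALLOC][1-23 FREE]
Op 2: b = malloc(5) -> b = 1; heap: [0-0 ALLOC][1-5 ALLOC][6-23 FREE]
Op 3: a = realloc(a, 11) -> a = 6; heap: [0-0 FREE][1-5 ALLOC][6-16 ALLOC][17-23 FREE]
malloc(1): first-fit scan over [0-0 FREE][1-5 ALLOC][6-16 ALLOC][17-23 FREE] -> 0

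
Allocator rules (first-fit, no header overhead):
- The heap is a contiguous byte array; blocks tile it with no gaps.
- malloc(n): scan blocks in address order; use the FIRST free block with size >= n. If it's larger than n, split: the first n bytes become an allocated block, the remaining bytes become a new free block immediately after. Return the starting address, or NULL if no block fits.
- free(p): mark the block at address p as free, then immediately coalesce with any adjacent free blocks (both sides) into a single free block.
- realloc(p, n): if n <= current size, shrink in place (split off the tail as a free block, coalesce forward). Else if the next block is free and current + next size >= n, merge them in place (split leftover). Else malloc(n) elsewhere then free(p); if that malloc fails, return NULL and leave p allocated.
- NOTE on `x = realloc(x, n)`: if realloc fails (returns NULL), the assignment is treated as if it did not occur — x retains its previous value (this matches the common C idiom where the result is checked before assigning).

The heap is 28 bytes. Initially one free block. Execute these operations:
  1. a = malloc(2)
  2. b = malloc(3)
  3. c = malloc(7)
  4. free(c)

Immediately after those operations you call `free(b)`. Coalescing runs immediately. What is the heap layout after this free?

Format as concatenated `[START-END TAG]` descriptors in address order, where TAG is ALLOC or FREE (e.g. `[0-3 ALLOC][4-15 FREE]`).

Answer: [0-1 ALLOC][2-27 FREE]

Derivation:
Op 1: a = malloc(2) -> a = 0; heap: [0-1 ALLOC][2-27 FREE]
Op 2: b = malloc(3) -> b = 2; heap: [0-1 ALLOC][2-4 ALLOC][5-27 FREE]
Op 3: c = malloc(7) -> c = 5; heap: [0-1 ALLOC][2-4 ALLOC][5-11 ALLOC][12-27 FREE]
Op 4: free(c) -> (freed c); heap: [0-1 ALLOC][2-4 ALLOC][5-27 FREE]
free(b): b = 2 -> block [2-4 ALLOC]; mark free, coalesce with adjacent free neighbors -> [0-1 ALLOC][2-27 FREE]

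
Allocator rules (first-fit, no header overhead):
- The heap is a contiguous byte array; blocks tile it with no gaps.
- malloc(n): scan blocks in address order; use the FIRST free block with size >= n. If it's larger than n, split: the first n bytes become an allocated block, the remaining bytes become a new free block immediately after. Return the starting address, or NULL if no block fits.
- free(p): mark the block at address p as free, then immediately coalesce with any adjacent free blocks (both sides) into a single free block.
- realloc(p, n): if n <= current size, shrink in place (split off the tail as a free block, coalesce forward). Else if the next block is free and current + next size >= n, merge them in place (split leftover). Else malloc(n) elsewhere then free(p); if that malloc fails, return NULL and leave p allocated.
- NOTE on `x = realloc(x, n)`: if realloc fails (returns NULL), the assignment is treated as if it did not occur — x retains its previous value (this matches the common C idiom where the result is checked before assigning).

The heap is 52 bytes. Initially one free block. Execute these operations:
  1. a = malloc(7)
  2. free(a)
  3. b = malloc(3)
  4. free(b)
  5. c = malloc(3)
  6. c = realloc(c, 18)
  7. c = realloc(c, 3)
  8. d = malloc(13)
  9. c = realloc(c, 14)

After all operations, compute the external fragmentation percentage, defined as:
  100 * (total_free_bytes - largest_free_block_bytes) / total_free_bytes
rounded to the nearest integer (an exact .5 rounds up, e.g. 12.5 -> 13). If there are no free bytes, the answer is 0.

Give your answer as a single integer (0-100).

Answer: 12

Derivation:
Op 1: a = malloc(7) -> a = 0; heap: [0-6 ALLOC][7-51 FREE]
Op 2: free(a) -> (freed a); heap: [0-51 FREE]
Op 3: b = malloc(3) -> b = 0; heap: [0-2 ALLOC][3-51 FREE]
Op 4: free(b) -> (freed b); heap: [0-51 FREE]
Op 5: c = malloc(3) -> c = 0; heap: [0-2 ALLOC][3-51 FREE]
Op 6: c = realloc(c, 18) -> c = 0; heap: [0-17 ALLOC][18-51 FREE]
Op 7: c = realloc(c, 3) -> c = 0; heap: [0-2 ALLOC][3-51 FREE]
Op 8: d = malloc(13) -> d = 3; heap: [0-2 ALLOC][3-15 ALLOC][16-51 FREE]
Op 9: c = realloc(c, 14) -> c = 16; heap: [0-2 FREE][3-15 ALLOC][16-29 ALLOC][30-51 FREE]
Free blocks: [3 22] total_free=25 largest=22 -> 100*(25-22)/25 = 300/25 = 12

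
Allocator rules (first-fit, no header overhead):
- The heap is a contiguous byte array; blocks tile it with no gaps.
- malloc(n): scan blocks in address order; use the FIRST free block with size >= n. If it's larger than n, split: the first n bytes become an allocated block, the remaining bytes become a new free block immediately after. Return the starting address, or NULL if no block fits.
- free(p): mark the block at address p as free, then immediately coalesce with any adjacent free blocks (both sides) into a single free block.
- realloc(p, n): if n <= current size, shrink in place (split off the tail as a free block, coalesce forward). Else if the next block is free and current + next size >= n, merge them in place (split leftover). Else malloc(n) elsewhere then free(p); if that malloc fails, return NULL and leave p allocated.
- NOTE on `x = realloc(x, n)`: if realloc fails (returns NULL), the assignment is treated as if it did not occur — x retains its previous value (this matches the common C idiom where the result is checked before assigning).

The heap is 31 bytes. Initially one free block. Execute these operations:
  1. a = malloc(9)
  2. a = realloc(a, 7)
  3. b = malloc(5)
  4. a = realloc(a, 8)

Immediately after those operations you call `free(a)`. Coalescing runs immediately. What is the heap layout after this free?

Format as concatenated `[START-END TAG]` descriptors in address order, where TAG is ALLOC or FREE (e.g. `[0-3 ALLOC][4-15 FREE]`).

Answer: [0-6 FREE][7-11 ALLOC][12-30 FREE]

Derivation:
Op 1: a = malloc(9) -> a = 0; heap: [0-8 ALLOC][9-30 FREE]
Op 2: a = realloc(a, 7) -> a = 0; heap: [0-6 ALLOC][7-30 FREE]
Op 3: b = malloc(5) -> b = 7; heap: [0-6 ALLOC][7-11 ALLOC][12-30 FREE]
Op 4: a = realloc(a, 8) -> a = 12; heap: [0-6 FREE][7-11 ALLOC][12-19 ALLOC][20-30 FREE]
free(a): a = 12 -> block [12-19 ALLOC]; mark free, coalesce with adjacent free neighbors -> [0-6 FREE][7-11 ALLOC][12-30 FREE]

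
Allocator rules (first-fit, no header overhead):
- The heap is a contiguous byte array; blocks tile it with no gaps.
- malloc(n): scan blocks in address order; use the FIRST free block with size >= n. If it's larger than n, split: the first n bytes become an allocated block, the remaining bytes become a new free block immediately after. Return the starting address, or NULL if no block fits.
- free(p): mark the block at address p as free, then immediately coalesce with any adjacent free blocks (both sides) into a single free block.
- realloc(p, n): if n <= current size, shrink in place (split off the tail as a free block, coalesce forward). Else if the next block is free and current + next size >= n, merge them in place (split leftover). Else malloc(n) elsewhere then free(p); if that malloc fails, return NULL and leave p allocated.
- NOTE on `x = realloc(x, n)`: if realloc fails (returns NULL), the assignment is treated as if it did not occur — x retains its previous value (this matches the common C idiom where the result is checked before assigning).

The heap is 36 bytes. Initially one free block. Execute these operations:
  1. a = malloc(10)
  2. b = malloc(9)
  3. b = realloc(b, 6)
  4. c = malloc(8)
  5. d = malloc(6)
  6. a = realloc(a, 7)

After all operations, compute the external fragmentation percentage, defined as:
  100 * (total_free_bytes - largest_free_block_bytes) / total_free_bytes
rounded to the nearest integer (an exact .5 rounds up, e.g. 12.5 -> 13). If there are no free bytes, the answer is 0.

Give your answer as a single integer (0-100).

Answer: 33

Derivation:
Op 1: a = malloc(10) -> a = 0; heap: [0-9 ALLOC][10-35 FREE]
Op 2: b = malloc(9) -> b = 10; heap: [0-9 ALLOC][10-18 ALLOC][19-35 FREE]
Op 3: b = realloc(b, 6) -> b = 10; heap: [0-9 ALLOC][10-15 ALLOC][16-35 FREE]
Op 4: c = malloc(8) -> c = 16; heap: [0-9 ALLOC][10-15 ALLOC][16-23 ALLOC][24-35 FREE]
Op 5: d = malloc(6) -> d = 24; heap: [0-9 ALLOC][10-15 ALLOC][16-23 ALLOC][24-29 ALLOC][30-35 FREE]
Op 6: a = realloc(a, 7) -> a = 0; heap: [0-6 ALLOC][7-9 FREE][10-15 ALLOC][16-23 ALLOC][24-29 ALLOC][30-35 FREE]
Free blocks: [3 6] total_free=9 largest=6 -> 100*(9-6)/9 = 300/9 ≈ 33.333 -> rounds to 33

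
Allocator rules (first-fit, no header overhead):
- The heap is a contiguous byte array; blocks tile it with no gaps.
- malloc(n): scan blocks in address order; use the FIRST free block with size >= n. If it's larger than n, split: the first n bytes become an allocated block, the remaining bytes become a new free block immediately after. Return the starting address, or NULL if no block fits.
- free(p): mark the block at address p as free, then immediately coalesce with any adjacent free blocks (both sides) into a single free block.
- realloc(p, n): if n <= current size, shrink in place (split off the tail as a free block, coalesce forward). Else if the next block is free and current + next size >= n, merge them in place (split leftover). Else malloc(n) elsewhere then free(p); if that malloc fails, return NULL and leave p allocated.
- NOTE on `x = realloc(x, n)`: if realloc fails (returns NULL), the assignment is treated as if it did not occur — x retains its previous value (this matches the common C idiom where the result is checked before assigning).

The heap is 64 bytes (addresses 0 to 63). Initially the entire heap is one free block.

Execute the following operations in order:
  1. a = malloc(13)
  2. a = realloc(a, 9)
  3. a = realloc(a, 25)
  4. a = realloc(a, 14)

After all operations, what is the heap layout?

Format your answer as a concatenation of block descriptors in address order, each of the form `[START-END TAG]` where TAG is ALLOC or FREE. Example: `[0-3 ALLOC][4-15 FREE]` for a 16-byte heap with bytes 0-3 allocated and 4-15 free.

Answer: [0-13 ALLOC][14-63 FREE]

Derivation:
Op 1: a = malloc(13) -> a = 0; heap: [0-12 ALLOC][13-63 FREE]
Op 2: a = realloc(a, 9) -> a = 0; heap: [0-8 ALLOC][9-63 FREE]
Op 3: a = realloc(a, 25) -> a = 0; heap: [0-24 ALLOC][25-63 FREE]
Op 4: a = realloc(a, 14) -> a = 0; heap: [0-13 ALLOC][14-63 FREE]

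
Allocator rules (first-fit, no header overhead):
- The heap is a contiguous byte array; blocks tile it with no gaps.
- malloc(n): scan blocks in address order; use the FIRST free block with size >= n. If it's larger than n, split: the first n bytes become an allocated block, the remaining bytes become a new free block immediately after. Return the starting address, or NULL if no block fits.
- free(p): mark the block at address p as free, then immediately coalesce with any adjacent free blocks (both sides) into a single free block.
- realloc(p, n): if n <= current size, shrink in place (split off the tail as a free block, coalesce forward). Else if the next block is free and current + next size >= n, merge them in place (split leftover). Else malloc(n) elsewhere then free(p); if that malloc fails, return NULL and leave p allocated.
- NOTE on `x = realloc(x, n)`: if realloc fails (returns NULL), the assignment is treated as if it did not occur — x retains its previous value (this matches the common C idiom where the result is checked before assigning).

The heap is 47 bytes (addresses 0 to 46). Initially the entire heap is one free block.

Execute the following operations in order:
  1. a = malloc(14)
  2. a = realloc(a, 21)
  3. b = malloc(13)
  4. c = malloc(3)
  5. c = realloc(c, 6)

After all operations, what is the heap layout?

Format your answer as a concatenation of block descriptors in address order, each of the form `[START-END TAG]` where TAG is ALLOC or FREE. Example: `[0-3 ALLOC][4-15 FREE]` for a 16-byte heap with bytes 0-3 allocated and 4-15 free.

Answer: [0-20 ALLOC][21-33 ALLOC][34-39 ALLOC][40-46 FREE]

Derivation:
Op 1: a = malloc(14) -> a = 0; heap: [0-13 ALLOC][14-46 FREE]
Op 2: a = realloc(a, 21) -> a = 0; heap: [0-20 ALLOC][21-46 FREE]
Op 3: b = malloc(13) -> b = 21; heap: [0-20 ALLOC][21-33 ALLOC][34-46 FREE]
Op 4: c = malloc(3) -> c = 34; heap: [0-20 ALLOC][21-33 ALLOC][34-36 ALLOC][37-46 FREE]
Op 5: c = realloc(c, 6) -> c = 34; heap: [0-20 ALLOC][21-33 ALLOC][34-39 ALLOC][40-46 FREE]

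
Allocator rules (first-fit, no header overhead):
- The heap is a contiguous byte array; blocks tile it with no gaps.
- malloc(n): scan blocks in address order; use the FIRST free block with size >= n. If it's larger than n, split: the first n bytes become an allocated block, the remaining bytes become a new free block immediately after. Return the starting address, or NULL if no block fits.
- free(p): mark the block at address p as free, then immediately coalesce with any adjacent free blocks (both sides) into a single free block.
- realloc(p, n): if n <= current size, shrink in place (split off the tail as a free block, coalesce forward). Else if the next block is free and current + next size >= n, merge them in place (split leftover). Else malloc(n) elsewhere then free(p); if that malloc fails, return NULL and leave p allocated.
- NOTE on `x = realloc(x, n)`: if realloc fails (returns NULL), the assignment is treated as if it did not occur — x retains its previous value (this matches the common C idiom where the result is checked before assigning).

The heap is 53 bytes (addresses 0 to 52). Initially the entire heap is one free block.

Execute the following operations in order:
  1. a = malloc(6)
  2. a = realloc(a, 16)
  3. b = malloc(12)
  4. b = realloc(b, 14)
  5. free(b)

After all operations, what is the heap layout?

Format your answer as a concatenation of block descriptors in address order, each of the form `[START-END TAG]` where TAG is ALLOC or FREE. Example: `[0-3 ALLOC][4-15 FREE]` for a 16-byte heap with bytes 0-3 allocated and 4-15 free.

Answer: [0-15 ALLOC][16-52 FREE]

Derivation:
Op 1: a = malloc(6) -> a = 0; heap: [0-5 ALLOC][6-52 FREE]
Op 2: a = realloc(a, 16) -> a = 0; heap: [0-15 ALLOC][16-52 FREE]
Op 3: b = malloc(12) -> b = 16; heap: [0-15 ALLOC][16-27 ALLOC][28-52 FREE]
Op 4: b = realloc(b, 14) -> b = 16; heap: [0-15 ALLOC][16-29 ALLOC][30-52 FREE]
Op 5: free(b) -> (freed b); heap: [0-15 ALLOC][16-52 FREE]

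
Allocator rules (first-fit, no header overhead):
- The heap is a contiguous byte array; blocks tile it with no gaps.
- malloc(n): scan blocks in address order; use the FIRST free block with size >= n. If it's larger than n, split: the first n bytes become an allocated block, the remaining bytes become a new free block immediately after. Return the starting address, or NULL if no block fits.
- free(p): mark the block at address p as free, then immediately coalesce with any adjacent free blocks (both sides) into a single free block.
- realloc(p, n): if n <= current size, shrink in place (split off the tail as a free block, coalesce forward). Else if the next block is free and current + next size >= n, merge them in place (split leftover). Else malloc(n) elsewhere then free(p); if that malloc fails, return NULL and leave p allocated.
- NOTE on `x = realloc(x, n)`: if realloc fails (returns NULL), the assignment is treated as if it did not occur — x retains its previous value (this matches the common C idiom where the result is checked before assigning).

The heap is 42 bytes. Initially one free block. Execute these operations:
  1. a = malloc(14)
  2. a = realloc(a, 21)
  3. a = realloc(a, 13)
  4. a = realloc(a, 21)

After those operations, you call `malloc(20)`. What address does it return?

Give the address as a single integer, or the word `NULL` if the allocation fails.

Op 1: a = malloc(14) -> a = 0; heap: [0-13 ALLOC][14-41 FREE]
Op 2: a = realloc(a, 21) -> a = 0; heap: [0-20 ALLOC][21-41 FREE]
Op 3: a = realloc(a, 13) -> a = 0; heap: [0-12 ALLOC][13-41 FREE]
Op 4: a = realloc(a, 21) -> a = 0; heap: [0-20 ALLOC][21-41 FREE]
malloc(20): first-fit scan over [0-20 ALLOC][21-41 FREE] -> 21

Answer: 21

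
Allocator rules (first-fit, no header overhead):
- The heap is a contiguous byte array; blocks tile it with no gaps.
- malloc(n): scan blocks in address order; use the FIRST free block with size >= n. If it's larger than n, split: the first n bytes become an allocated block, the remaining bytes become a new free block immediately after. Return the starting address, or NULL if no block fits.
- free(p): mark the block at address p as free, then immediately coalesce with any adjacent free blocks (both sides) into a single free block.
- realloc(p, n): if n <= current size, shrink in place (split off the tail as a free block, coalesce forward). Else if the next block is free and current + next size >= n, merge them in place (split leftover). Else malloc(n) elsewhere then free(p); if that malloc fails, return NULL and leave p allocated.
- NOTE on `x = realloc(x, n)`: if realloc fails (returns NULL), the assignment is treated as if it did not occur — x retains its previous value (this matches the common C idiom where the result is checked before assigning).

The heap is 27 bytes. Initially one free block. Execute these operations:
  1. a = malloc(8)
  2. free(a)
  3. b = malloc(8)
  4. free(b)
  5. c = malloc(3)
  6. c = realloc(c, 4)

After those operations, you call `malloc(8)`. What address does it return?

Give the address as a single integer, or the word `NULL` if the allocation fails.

Answer: 4

Derivation:
Op 1: a = malloc(8) -> a = 0; heap: [0-7 ALLOC][8-26 FREE]
Op 2: free(a) -> (freed a); heap: [0-26 FREE]
Op 3: b = malloc(8) -> b = 0; heap: [0-7 ALLOC][8-26 FREE]
Op 4: free(b) -> (freed b); heap: [0-26 FREE]
Op 5: c = malloc(3) -> c = 0; heap: [0-2 ALLOC][3-26 FREE]
Op 6: c = realloc(c, 4) -> c = 0; heap: [0-3 ALLOC][4-26 FREE]
malloc(8): first-fit scan over [0-3 ALLOC][4-26 FREE] -> 4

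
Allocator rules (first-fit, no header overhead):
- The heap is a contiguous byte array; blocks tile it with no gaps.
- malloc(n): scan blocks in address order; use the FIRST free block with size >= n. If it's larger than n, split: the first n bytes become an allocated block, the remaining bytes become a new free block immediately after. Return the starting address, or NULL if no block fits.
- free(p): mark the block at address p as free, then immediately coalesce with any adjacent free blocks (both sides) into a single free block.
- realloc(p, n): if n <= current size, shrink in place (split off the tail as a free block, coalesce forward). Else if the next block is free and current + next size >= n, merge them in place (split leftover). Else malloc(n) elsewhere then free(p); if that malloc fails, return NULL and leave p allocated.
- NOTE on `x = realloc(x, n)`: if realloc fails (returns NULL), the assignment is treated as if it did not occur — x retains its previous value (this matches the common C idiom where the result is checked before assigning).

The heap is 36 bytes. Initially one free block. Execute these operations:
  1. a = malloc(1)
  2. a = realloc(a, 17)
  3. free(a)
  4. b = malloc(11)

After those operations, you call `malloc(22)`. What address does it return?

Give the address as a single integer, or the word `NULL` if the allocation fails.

Op 1: a = malloc(1) -> a = 0; heap: [0-0 ALLOC][1-35 FREE]
Op 2: a = realloc(a, 17) -> a = 0; heap: [0-16 ALLOC][17-35 FREE]
Op 3: free(a) -> (freed a); heap: [0-35 FREE]
Op 4: b = malloc(11) -> b = 0; heap: [0-10 ALLOC][11-35 FREE]
malloc(22): first-fit scan over [0-10 ALLOC][11-35 FREE] -> 11

Answer: 11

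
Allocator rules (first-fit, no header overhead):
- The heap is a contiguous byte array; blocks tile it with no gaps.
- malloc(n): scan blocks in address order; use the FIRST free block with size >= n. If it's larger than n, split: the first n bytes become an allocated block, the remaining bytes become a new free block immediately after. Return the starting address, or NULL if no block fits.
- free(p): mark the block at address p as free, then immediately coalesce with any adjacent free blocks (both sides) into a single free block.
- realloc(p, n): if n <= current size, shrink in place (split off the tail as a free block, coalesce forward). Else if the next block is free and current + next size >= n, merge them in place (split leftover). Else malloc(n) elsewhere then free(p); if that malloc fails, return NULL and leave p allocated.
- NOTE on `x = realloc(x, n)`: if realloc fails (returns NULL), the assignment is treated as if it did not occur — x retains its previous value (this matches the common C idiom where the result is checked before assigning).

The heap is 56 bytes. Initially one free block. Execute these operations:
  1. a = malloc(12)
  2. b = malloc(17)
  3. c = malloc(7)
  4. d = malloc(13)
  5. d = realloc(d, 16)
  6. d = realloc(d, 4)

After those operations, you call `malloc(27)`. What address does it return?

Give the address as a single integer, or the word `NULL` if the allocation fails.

Op 1: a = malloc(12) -> a = 0; heap: [0-11 ALLOC][12-55 FREE]
Op 2: b = malloc(17) -> b = 12; heap: [0-11 ALLOC][12-28 ALLOC][29-55 FREE]
Op 3: c = malloc(7) -> c = 29; heap: [0-11 ALLOC][12-28 ALLOC][29-35 ALLOC][36-55 FREE]
Op 4: d = malloc(13) -> d = 36; heap: [0-11 ALLOC][12-28 ALLOC][29-35 ALLOC][36-48 ALLOC][49-55 FREE]
Op 5: d = realloc(d, 16) -> d = 36; heap: [0-11 ALLOC][12-28 ALLOC][29-35 ALLOC][36-51 ALLOC][52-55 FREE]
Op 6: d = realloc(d, 4) -> d = 36; heap: [0-11 ALLOC][12-28 ALLOC][29-35 ALLOC][36-39 ALLOC][40-55 FREE]
malloc(27): first-fit scan over [0-11 ALLOC][12-28 ALLOC][29-35 ALLOC][36-39 ALLOC][40-55 FREE] -> NULL

Answer: NULL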